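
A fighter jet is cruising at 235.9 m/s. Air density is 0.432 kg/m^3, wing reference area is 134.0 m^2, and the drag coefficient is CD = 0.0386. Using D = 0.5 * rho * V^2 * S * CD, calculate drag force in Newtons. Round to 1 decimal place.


Step 1: Dynamic pressure q = 0.5 * 0.432 * 235.9^2 = 12020.143 Pa
Step 2: Drag D = q * S * CD = 12020.143 * 134.0 * 0.0386
Step 3: D = 62173.0 N

62173.0


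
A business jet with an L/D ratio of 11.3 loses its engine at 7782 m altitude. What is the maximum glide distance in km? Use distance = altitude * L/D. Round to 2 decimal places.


Step 1: Glide distance = altitude * L/D = 7782 * 11.3 = 87936.6 m
Step 2: Convert to km: 87936.6 / 1000 = 87.94 km

87.94


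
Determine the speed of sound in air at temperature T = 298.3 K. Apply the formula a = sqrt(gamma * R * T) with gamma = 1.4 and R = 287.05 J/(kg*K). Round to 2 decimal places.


Step 1: gamma * R * T = 1.4 * 287.05 * 298.3 = 119877.821
Step 2: a = sqrt(119877.821) = 346.23 m/s

346.23


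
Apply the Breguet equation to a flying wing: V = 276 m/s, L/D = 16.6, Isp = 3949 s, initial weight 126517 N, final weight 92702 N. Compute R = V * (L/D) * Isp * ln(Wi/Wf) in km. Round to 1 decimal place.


Step 1: Coefficient = V * (L/D) * Isp = 276 * 16.6 * 3949 = 18092738.4 m
Step 2: Wi/Wf = 126517 / 92702 = 1.364771
Step 3: ln(1.364771) = 0.310987
Step 4: R = 18092738.4 * 0.310987 = 5626599.9 m = 5626.6 km

5626.6


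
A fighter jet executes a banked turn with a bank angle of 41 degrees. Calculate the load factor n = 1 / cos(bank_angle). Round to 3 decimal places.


Step 1: Convert 41 degrees to radians = 0.715585
Step 2: cos(41 deg) = 0.75471
Step 3: n = 1 / 0.75471 = 1.325

1.325


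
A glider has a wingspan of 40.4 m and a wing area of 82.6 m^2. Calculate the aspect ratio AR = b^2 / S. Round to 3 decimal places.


Step 1: b^2 = 40.4^2 = 1632.16
Step 2: AR = 1632.16 / 82.6 = 19.760

19.760


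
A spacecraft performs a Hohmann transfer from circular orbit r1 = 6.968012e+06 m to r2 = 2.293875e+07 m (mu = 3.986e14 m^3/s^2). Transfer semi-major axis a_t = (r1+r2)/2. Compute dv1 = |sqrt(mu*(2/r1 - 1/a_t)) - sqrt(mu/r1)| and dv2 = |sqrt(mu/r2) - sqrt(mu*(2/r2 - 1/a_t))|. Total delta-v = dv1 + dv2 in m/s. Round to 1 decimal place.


Step 1: Transfer semi-major axis a_t = (6.968012e+06 + 2.293875e+07) / 2 = 1.495338e+07 m
Step 2: v1 (circular at r1) = sqrt(mu/r1) = 7563.35 m/s
Step 3: v_t1 = sqrt(mu*(2/r1 - 1/a_t)) = 9367.62 m/s
Step 4: dv1 = |9367.62 - 7563.35| = 1804.27 m/s
Step 5: v2 (circular at r2) = 4168.54 m/s, v_t2 = 2845.57 m/s
Step 6: dv2 = |4168.54 - 2845.57| = 1322.97 m/s
Step 7: Total delta-v = 1804.27 + 1322.97 = 3127.2 m/s

3127.2


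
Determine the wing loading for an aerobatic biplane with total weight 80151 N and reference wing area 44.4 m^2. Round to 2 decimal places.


Step 1: Wing loading = W / S = 80151 / 44.4
Step 2: Wing loading = 1805.20 N/m^2

1805.20


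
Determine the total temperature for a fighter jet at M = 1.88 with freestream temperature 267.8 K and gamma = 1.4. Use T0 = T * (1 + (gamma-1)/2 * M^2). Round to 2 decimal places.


Step 1: (gamma-1)/2 = 0.2
Step 2: M^2 = 3.5344
Step 3: 1 + 0.2 * 3.5344 = 1.70688
Step 4: T0 = 267.8 * 1.70688 = 457.10 K

457.10


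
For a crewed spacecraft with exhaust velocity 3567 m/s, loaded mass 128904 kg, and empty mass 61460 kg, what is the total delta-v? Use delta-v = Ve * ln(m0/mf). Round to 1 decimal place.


Step 1: Mass ratio m0/mf = 128904 / 61460 = 2.097364
Step 2: ln(2.097364) = 0.740681
Step 3: delta-v = 3567 * 0.740681 = 2642.0 m/s

2642.0


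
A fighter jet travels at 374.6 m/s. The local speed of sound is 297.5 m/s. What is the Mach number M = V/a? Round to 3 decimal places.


Step 1: M = V / a = 374.6 / 297.5
Step 2: M = 1.259

1.259


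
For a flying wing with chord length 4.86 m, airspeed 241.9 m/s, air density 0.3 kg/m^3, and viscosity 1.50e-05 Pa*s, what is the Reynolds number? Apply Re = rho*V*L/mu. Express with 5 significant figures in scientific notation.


Step 1: Numerator = rho * V * L = 0.3 * 241.9 * 4.86 = 352.6902
Step 2: Re = 352.6902 / 1.50e-05
Step 3: Re = 2.3513e+07

2.3513e+07


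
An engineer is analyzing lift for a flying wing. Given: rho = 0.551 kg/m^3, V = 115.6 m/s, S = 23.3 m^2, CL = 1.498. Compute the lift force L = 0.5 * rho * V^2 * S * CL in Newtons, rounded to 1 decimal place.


Step 1: Calculate dynamic pressure q = 0.5 * 0.551 * 115.6^2 = 0.5 * 0.551 * 13363.36 = 3681.6057 Pa
Step 2: Multiply by wing area and lift coefficient: L = 3681.6057 * 23.3 * 1.498
Step 3: L = 85781.4123 * 1.498 = 128500.6 N

128500.6


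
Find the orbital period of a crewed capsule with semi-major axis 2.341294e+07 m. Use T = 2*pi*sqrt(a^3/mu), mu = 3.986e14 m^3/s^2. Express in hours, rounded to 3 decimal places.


Step 1: a^3 / mu = 1.283417e+22 / 3.986e14 = 3.219812e+07
Step 2: sqrt(3.219812e+07) = 5674.339 s
Step 3: T = 2*pi * 5674.339 = 35652.92 s
Step 4: T in hours = 35652.92 / 3600 = 9.904 hours

9.904


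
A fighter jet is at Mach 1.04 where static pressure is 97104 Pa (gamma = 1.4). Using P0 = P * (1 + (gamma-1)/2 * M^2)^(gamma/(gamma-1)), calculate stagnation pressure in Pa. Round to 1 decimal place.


Step 1: (gamma-1)/2 * M^2 = 0.2 * 1.0816 = 0.21632
Step 2: 1 + 0.21632 = 1.21632
Step 3: Exponent gamma/(gamma-1) = 3.5
Step 4: P0 = 97104 * 1.21632^3.5 = 192710.1 Pa

192710.1


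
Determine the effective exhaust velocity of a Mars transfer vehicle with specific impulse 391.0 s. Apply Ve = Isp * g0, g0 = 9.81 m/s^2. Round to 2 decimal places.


Step 1: Ve = Isp * g0 = 391.0 * 9.81
Step 2: Ve = 3835.71 m/s

3835.71


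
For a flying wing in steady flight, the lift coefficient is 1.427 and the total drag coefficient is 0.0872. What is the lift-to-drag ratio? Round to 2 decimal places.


Step 1: L/D = CL / CD = 1.427 / 0.0872
Step 2: L/D = 16.36

16.36


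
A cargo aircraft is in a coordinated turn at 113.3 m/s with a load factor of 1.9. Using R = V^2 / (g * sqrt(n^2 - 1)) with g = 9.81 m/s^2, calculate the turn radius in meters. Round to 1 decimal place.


Step 1: V^2 = 113.3^2 = 12836.89
Step 2: n^2 - 1 = 1.9^2 - 1 = 2.61
Step 3: sqrt(2.61) = 1.615549
Step 4: R = 12836.89 / (9.81 * 1.615549) = 810.0 m

810.0


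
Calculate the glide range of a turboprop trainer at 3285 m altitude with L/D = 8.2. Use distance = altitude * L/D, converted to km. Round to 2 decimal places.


Step 1: Glide distance = altitude * L/D = 3285 * 8.2 = 26937.0 m
Step 2: Convert to km: 26937.0 / 1000 = 26.94 km

26.94


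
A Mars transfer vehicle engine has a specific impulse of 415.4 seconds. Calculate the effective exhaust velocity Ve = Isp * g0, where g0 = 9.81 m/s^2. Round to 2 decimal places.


Step 1: Ve = Isp * g0 = 415.4 * 9.81
Step 2: Ve = 4075.07 m/s

4075.07


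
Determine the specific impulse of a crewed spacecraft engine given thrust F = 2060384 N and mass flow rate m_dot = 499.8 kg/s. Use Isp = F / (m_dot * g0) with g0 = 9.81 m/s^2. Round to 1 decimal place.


Step 1: m_dot * g0 = 499.8 * 9.81 = 4903.04
Step 2: Isp = 2060384 / 4903.04 = 420.2 s

420.2


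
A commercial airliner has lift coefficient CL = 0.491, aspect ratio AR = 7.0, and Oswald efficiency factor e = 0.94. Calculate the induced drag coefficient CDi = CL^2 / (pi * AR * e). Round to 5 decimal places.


Step 1: CL^2 = 0.491^2 = 0.241081
Step 2: pi * AR * e = 3.14159 * 7.0 * 0.94 = 20.67168
Step 3: CDi = 0.241081 / 20.67168 = 0.01166

0.01166


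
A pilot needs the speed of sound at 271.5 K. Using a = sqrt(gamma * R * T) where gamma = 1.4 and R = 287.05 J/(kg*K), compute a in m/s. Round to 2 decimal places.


Step 1: gamma * R * T = 1.4 * 287.05 * 271.5 = 109107.705
Step 2: a = sqrt(109107.705) = 330.31 m/s

330.31


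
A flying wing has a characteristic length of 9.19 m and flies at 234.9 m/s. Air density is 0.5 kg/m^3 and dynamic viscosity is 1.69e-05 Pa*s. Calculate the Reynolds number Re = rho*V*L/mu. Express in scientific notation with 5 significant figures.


Step 1: Numerator = rho * V * L = 0.5 * 234.9 * 9.19 = 1079.3655
Step 2: Re = 1079.3655 / 1.69e-05
Step 3: Re = 6.3868e+07

6.3868e+07


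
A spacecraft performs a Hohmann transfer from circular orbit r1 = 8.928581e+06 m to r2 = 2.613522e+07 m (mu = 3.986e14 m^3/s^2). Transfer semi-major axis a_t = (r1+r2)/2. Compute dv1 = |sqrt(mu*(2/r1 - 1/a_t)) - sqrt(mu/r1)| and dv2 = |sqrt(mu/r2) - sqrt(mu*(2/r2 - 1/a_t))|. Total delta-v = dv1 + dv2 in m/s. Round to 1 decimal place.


Step 1: Transfer semi-major axis a_t = (8.928581e+06 + 2.613522e+07) / 2 = 1.753190e+07 m
Step 2: v1 (circular at r1) = sqrt(mu/r1) = 6681.55 m/s
Step 3: v_t1 = sqrt(mu*(2/r1 - 1/a_t)) = 8157.86 m/s
Step 4: dv1 = |8157.86 - 6681.55| = 1476.3 m/s
Step 5: v2 (circular at r2) = 3905.31 m/s, v_t2 = 2786.97 m/s
Step 6: dv2 = |3905.31 - 2786.97| = 1118.34 m/s
Step 7: Total delta-v = 1476.3 + 1118.34 = 2594.6 m/s

2594.6


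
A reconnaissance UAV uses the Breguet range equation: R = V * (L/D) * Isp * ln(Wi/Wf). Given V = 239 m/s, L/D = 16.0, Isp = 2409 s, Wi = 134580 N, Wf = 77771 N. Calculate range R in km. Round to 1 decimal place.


Step 1: Coefficient = V * (L/D) * Isp = 239 * 16.0 * 2409 = 9212016.0 m
Step 2: Wi/Wf = 134580 / 77771 = 1.730465
Step 3: ln(1.730465) = 0.54839
Step 4: R = 9212016.0 * 0.54839 = 5051779.4 m = 5051.8 km

5051.8


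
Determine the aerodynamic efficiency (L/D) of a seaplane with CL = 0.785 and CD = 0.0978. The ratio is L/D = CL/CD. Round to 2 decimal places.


Step 1: L/D = CL / CD = 0.785 / 0.0978
Step 2: L/D = 8.03

8.03


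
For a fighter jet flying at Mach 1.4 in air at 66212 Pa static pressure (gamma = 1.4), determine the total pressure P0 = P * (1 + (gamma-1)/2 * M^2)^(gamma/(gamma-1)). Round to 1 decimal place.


Step 1: (gamma-1)/2 * M^2 = 0.2 * 1.96 = 0.392
Step 2: 1 + 0.392 = 1.392
Step 3: Exponent gamma/(gamma-1) = 3.5
Step 4: P0 = 66212 * 1.392^3.5 = 210704.6 Pa

210704.6


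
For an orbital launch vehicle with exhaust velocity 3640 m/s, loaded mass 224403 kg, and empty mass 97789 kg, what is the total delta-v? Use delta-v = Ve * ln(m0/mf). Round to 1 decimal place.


Step 1: Mass ratio m0/mf = 224403 / 97789 = 2.294767
Step 2: ln(2.294767) = 0.830631
Step 3: delta-v = 3640 * 0.830631 = 3023.5 m/s

3023.5


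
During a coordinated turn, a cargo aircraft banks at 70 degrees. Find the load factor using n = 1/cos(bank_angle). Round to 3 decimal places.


Step 1: Convert 70 degrees to radians = 1.22173
Step 2: cos(70 deg) = 0.34202
Step 3: n = 1 / 0.34202 = 2.924

2.924


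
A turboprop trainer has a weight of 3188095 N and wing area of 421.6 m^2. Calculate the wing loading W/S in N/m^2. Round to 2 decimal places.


Step 1: Wing loading = W / S = 3188095 / 421.6
Step 2: Wing loading = 7561.90 N/m^2

7561.90


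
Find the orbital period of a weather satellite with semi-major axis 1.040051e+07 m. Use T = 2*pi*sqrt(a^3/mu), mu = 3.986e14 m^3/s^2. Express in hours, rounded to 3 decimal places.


Step 1: a^3 / mu = 1.125029e+21 / 3.986e14 = 2.822452e+06
Step 2: sqrt(2.822452e+06) = 1680.0156 s
Step 3: T = 2*pi * 1680.0156 = 10555.85 s
Step 4: T in hours = 10555.85 / 3600 = 2.932 hours

2.932


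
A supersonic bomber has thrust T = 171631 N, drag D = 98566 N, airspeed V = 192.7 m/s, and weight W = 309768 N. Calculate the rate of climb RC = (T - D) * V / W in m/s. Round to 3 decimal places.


Step 1: Excess thrust = T - D = 171631 - 98566 = 73065 N
Step 2: Excess power = 73065 * 192.7 = 14079625.5 W
Step 3: RC = 14079625.5 / 309768 = 45.452 m/s

45.452


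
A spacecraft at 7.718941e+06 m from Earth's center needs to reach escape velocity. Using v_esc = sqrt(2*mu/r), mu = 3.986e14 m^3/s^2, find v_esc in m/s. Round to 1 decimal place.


Step 1: 2*mu/r = 2 * 3.986e14 / 7.718941e+06 = 103278416.0418
Step 2: v_esc = sqrt(103278416.0418) = 10162.6 m/s

10162.6


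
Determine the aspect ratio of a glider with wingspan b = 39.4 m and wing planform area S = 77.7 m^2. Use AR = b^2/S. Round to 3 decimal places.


Step 1: b^2 = 39.4^2 = 1552.36
Step 2: AR = 1552.36 / 77.7 = 19.979

19.979


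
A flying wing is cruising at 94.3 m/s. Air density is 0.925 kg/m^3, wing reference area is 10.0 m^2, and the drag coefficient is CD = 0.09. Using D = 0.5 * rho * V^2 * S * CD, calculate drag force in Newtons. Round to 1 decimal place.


Step 1: Dynamic pressure q = 0.5 * 0.925 * 94.3^2 = 4112.7766 Pa
Step 2: Drag D = q * S * CD = 4112.7766 * 10.0 * 0.09
Step 3: D = 3701.5 N

3701.5


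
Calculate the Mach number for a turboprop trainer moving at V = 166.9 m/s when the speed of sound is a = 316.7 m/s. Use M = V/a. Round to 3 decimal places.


Step 1: M = V / a = 166.9 / 316.7
Step 2: M = 0.527

0.527


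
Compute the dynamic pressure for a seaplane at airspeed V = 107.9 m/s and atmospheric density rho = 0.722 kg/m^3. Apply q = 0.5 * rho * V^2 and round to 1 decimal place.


Step 1: V^2 = 107.9^2 = 11642.41
Step 2: q = 0.5 * 0.722 * 11642.41
Step 3: q = 4202.9 Pa

4202.9


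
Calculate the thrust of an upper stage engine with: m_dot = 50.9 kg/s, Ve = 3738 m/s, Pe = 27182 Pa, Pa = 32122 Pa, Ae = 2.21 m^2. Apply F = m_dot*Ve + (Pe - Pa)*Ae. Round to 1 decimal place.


Step 1: Momentum thrust = m_dot * Ve = 50.9 * 3738 = 190264.2 N
Step 2: Pressure thrust = (Pe - Pa) * Ae = (27182 - 32122) * 2.21 = -10917.40 N
Step 3: Total thrust F = 190264.2 + -10917.40 = 179346.8 N

179346.8


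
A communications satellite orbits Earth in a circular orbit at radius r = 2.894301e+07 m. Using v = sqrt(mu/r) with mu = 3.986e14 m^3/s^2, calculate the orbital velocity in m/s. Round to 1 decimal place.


Step 1: mu / r = 3.986e14 / 2.894301e+07 = 13771891.7279
Step 2: v = sqrt(13771891.7279) = 3711.0 m/s

3711.0


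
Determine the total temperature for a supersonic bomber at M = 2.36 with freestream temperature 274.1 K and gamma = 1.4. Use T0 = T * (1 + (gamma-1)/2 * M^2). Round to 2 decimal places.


Step 1: (gamma-1)/2 = 0.2
Step 2: M^2 = 5.5696
Step 3: 1 + 0.2 * 5.5696 = 2.11392
Step 4: T0 = 274.1 * 2.11392 = 579.43 K

579.43


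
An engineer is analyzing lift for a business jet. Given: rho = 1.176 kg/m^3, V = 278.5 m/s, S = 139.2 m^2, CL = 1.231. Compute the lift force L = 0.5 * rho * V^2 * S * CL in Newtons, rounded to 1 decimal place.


Step 1: Calculate dynamic pressure q = 0.5 * 1.176 * 278.5^2 = 0.5 * 1.176 * 77562.25 = 45606.603 Pa
Step 2: Multiply by wing area and lift coefficient: L = 45606.603 * 139.2 * 1.231
Step 3: L = 6348439.1376 * 1.231 = 7814928.6 N

7814928.6


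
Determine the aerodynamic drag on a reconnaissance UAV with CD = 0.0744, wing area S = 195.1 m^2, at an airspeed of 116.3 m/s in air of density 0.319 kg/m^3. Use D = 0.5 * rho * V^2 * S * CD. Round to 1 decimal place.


Step 1: Dynamic pressure q = 0.5 * 0.319 * 116.3^2 = 2157.3476 Pa
Step 2: Drag D = q * S * CD = 2157.3476 * 195.1 * 0.0744
Step 3: D = 31314.8 N

31314.8


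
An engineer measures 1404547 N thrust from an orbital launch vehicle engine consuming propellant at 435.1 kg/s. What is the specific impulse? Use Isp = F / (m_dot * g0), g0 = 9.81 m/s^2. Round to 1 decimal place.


Step 1: m_dot * g0 = 435.1 * 9.81 = 4268.33
Step 2: Isp = 1404547 / 4268.33 = 329.1 s

329.1


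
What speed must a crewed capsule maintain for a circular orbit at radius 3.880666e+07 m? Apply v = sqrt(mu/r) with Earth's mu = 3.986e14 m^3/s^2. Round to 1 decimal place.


Step 1: mu / r = 3.986e14 / 3.880666e+07 = 10271432.7901
Step 2: v = sqrt(10271432.7901) = 3204.9 m/s

3204.9


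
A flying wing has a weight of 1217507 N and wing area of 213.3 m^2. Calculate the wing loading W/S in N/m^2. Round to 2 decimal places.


Step 1: Wing loading = W / S = 1217507 / 213.3
Step 2: Wing loading = 5707.96 N/m^2

5707.96


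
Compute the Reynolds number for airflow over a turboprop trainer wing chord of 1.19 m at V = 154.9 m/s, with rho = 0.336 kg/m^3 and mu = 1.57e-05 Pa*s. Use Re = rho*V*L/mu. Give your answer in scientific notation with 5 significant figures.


Step 1: Numerator = rho * V * L = 0.336 * 154.9 * 1.19 = 61.935216
Step 2: Re = 61.935216 / 1.57e-05
Step 3: Re = 3.9449e+06

3.9449e+06


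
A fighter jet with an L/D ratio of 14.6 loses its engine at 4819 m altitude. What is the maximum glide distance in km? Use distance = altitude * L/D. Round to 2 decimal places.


Step 1: Glide distance = altitude * L/D = 4819 * 14.6 = 70357.4 m
Step 2: Convert to km: 70357.4 / 1000 = 70.36 km

70.36


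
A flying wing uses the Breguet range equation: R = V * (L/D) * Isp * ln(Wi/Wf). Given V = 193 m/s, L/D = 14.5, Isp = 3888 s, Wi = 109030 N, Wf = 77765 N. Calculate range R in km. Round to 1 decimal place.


Step 1: Coefficient = V * (L/D) * Isp = 193 * 14.5 * 3888 = 10880568.0 m
Step 2: Wi/Wf = 109030 / 77765 = 1.402045
Step 3: ln(1.402045) = 0.337932
Step 4: R = 10880568.0 * 0.337932 = 3676887.9 m = 3676.9 km

3676.9


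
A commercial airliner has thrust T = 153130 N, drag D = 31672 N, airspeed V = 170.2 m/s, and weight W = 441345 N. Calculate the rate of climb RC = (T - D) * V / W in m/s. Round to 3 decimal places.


Step 1: Excess thrust = T - D = 153130 - 31672 = 121458 N
Step 2: Excess power = 121458 * 170.2 = 20672151.6 W
Step 3: RC = 20672151.6 / 441345 = 46.839 m/s

46.839


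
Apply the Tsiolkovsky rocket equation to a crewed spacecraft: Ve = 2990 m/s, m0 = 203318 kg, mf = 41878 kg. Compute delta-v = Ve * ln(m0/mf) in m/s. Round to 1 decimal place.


Step 1: Mass ratio m0/mf = 203318 / 41878 = 4.855007
Step 2: ln(4.855007) = 1.580011
Step 3: delta-v = 2990 * 1.580011 = 4724.2 m/s

4724.2


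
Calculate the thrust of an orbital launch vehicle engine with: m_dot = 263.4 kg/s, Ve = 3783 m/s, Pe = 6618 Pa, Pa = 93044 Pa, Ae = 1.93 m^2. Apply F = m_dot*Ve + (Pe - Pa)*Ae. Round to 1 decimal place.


Step 1: Momentum thrust = m_dot * Ve = 263.4 * 3783 = 996442.2 N
Step 2: Pressure thrust = (Pe - Pa) * Ae = (6618 - 93044) * 1.93 = -166802.18 N
Step 3: Total thrust F = 996442.2 + -166802.18 = 829640.0 N

829640.0


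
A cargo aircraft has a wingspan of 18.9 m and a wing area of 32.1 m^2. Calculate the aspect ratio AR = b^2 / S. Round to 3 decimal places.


Step 1: b^2 = 18.9^2 = 357.21
Step 2: AR = 357.21 / 32.1 = 11.128

11.128


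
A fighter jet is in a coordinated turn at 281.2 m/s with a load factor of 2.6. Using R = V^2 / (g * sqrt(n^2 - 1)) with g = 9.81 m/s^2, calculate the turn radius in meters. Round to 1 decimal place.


Step 1: V^2 = 281.2^2 = 79073.44
Step 2: n^2 - 1 = 2.6^2 - 1 = 5.76
Step 3: sqrt(5.76) = 2.4
Step 4: R = 79073.44 / (9.81 * 2.4) = 3358.5 m

3358.5


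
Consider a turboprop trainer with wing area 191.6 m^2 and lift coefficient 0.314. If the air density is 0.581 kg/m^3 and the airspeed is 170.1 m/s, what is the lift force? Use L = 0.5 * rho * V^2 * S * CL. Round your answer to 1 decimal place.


Step 1: Calculate dynamic pressure q = 0.5 * 0.581 * 170.1^2 = 0.5 * 0.581 * 28934.01 = 8405.3299 Pa
Step 2: Multiply by wing area and lift coefficient: L = 8405.3299 * 191.6 * 0.314
Step 3: L = 1610461.2098 * 0.314 = 505684.8 N

505684.8


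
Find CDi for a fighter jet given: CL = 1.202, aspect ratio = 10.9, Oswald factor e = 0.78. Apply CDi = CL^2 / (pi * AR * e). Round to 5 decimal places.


Step 1: CL^2 = 1.202^2 = 1.444804
Step 2: pi * AR * e = 3.14159 * 10.9 * 0.78 = 26.709821
Step 3: CDi = 1.444804 / 26.709821 = 0.05409

0.05409


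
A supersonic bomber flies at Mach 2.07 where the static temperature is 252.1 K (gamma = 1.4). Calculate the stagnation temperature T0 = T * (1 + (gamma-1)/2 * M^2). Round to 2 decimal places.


Step 1: (gamma-1)/2 = 0.2
Step 2: M^2 = 4.2849
Step 3: 1 + 0.2 * 4.2849 = 1.85698
Step 4: T0 = 252.1 * 1.85698 = 468.14 K

468.14


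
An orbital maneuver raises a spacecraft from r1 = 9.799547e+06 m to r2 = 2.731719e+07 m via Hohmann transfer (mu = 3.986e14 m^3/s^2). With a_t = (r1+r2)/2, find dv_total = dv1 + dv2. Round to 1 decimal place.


Step 1: Transfer semi-major axis a_t = (9.799547e+06 + 2.731719e+07) / 2 = 1.855837e+07 m
Step 2: v1 (circular at r1) = sqrt(mu/r1) = 6377.72 m/s
Step 3: v_t1 = sqrt(mu*(2/r1 - 1/a_t)) = 7737.73 m/s
Step 4: dv1 = |7737.73 - 6377.72| = 1360.01 m/s
Step 5: v2 (circular at r2) = 3819.89 m/s, v_t2 = 2775.77 m/s
Step 6: dv2 = |3819.89 - 2775.77| = 1044.12 m/s
Step 7: Total delta-v = 1360.01 + 1044.12 = 2404.1 m/s

2404.1


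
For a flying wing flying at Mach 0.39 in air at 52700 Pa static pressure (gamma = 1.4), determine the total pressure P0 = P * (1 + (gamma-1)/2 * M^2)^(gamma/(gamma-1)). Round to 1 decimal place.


Step 1: (gamma-1)/2 * M^2 = 0.2 * 0.1521 = 0.03042
Step 2: 1 + 0.03042 = 1.03042
Step 3: Exponent gamma/(gamma-1) = 3.5
Step 4: P0 = 52700 * 1.03042^3.5 = 58527.6 Pa

58527.6


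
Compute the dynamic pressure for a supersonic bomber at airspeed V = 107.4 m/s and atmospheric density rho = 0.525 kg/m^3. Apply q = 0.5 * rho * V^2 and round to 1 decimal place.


Step 1: V^2 = 107.4^2 = 11534.76
Step 2: q = 0.5 * 0.525 * 11534.76
Step 3: q = 3027.9 Pa

3027.9


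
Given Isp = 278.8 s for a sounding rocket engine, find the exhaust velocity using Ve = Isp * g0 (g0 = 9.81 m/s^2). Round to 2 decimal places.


Step 1: Ve = Isp * g0 = 278.8 * 9.81
Step 2: Ve = 2735.03 m/s

2735.03


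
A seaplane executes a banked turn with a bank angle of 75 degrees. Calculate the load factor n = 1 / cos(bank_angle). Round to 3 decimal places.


Step 1: Convert 75 degrees to radians = 1.308997
Step 2: cos(75 deg) = 0.258819
Step 3: n = 1 / 0.258819 = 3.864

3.864


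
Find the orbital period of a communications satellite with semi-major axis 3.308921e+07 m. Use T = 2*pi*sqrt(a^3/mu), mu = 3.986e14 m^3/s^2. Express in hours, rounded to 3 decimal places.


Step 1: a^3 / mu = 3.622924e+22 / 3.986e14 = 9.089121e+07
Step 2: sqrt(9.089121e+07) = 9533.6883 s
Step 3: T = 2*pi * 9533.6883 = 59901.93 s
Step 4: T in hours = 59901.93 / 3600 = 16.639 hours

16.639


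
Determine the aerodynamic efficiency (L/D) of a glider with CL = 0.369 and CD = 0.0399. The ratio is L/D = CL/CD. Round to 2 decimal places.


Step 1: L/D = CL / CD = 0.369 / 0.0399
Step 2: L/D = 9.25

9.25


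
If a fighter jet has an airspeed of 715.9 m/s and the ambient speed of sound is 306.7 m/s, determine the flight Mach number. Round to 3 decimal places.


Step 1: M = V / a = 715.9 / 306.7
Step 2: M = 2.334

2.334


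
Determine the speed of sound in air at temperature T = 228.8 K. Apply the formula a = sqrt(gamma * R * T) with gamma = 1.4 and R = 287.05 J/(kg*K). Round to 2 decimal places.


Step 1: gamma * R * T = 1.4 * 287.05 * 228.8 = 91947.856
Step 2: a = sqrt(91947.856) = 303.23 m/s

303.23


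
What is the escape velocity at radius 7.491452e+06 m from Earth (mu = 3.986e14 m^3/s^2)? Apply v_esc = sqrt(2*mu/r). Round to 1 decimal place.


Step 1: 2*mu/r = 2 * 3.986e14 / 7.491452e+06 = 106414617.6202
Step 2: v_esc = sqrt(106414617.6202) = 10315.7 m/s

10315.7


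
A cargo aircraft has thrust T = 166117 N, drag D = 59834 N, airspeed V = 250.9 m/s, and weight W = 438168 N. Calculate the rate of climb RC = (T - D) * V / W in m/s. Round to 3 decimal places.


Step 1: Excess thrust = T - D = 166117 - 59834 = 106283 N
Step 2: Excess power = 106283 * 250.9 = 26666404.7 W
Step 3: RC = 26666404.7 / 438168 = 60.859 m/s

60.859


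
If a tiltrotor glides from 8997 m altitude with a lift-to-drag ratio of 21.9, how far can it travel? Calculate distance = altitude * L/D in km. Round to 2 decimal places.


Step 1: Glide distance = altitude * L/D = 8997 * 21.9 = 197034.3 m
Step 2: Convert to km: 197034.3 / 1000 = 197.03 km

197.03


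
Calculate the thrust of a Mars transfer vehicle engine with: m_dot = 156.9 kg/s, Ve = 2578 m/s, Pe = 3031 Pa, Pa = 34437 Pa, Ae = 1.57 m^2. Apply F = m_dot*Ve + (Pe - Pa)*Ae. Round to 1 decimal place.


Step 1: Momentum thrust = m_dot * Ve = 156.9 * 2578 = 404488.2 N
Step 2: Pressure thrust = (Pe - Pa) * Ae = (3031 - 34437) * 1.57 = -49307.42 N
Step 3: Total thrust F = 404488.2 + -49307.42 = 355180.8 N

355180.8


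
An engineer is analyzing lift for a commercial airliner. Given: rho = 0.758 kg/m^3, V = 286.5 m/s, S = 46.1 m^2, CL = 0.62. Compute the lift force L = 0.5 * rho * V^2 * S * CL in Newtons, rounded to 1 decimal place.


Step 1: Calculate dynamic pressure q = 0.5 * 0.758 * 286.5^2 = 0.5 * 0.758 * 82082.25 = 31109.1728 Pa
Step 2: Multiply by wing area and lift coefficient: L = 31109.1728 * 46.1 * 0.62
Step 3: L = 1434132.8638 * 0.62 = 889162.4 N

889162.4


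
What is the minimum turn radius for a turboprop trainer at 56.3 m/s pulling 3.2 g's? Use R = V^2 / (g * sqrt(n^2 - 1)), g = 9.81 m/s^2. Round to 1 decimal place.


Step 1: V^2 = 56.3^2 = 3169.69
Step 2: n^2 - 1 = 3.2^2 - 1 = 9.24
Step 3: sqrt(9.24) = 3.039737
Step 4: R = 3169.69 / (9.81 * 3.039737) = 106.3 m

106.3


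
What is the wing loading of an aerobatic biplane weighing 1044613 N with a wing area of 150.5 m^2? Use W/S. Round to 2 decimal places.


Step 1: Wing loading = W / S = 1044613 / 150.5
Step 2: Wing loading = 6940.95 N/m^2

6940.95


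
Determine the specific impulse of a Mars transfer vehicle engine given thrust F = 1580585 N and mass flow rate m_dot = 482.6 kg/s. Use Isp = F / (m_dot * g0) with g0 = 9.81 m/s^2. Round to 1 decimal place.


Step 1: m_dot * g0 = 482.6 * 9.81 = 4734.31
Step 2: Isp = 1580585 / 4734.31 = 333.9 s

333.9


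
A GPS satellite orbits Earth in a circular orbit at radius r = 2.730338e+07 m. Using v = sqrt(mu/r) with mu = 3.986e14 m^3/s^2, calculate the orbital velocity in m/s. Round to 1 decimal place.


Step 1: mu / r = 3.986e14 / 2.730338e+07 = 14598925.1148
Step 2: v = sqrt(14598925.1148) = 3820.9 m/s

3820.9


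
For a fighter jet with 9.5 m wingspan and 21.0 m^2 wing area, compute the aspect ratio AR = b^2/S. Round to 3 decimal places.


Step 1: b^2 = 9.5^2 = 90.25
Step 2: AR = 90.25 / 21.0 = 4.298

4.298


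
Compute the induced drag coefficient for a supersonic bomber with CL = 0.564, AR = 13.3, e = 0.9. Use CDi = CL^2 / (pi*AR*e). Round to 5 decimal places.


Step 1: CL^2 = 0.564^2 = 0.318096
Step 2: pi * AR * e = 3.14159 * 13.3 * 0.9 = 37.604864
Step 3: CDi = 0.318096 / 37.604864 = 0.00846

0.00846


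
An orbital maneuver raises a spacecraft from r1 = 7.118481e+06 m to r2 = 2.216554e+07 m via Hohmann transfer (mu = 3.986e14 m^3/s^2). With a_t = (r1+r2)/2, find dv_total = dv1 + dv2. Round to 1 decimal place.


Step 1: Transfer semi-major axis a_t = (7.118481e+06 + 2.216554e+07) / 2 = 1.464201e+07 m
Step 2: v1 (circular at r1) = sqrt(mu/r1) = 7482.99 m/s
Step 3: v_t1 = sqrt(mu*(2/r1 - 1/a_t)) = 9206.91 m/s
Step 4: dv1 = |9206.91 - 7482.99| = 1723.92 m/s
Step 5: v2 (circular at r2) = 4240.62 m/s, v_t2 = 2956.81 m/s
Step 6: dv2 = |4240.62 - 2956.81| = 1283.82 m/s
Step 7: Total delta-v = 1723.92 + 1283.82 = 3007.7 m/s

3007.7


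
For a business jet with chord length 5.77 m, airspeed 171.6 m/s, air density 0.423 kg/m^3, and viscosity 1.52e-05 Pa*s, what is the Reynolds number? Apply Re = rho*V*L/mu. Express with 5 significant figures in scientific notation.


Step 1: Numerator = rho * V * L = 0.423 * 171.6 * 5.77 = 418.825836
Step 2: Re = 418.825836 / 1.52e-05
Step 3: Re = 2.7554e+07

2.7554e+07


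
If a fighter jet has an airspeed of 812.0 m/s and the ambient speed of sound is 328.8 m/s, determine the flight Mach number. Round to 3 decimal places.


Step 1: M = V / a = 812.0 / 328.8
Step 2: M = 2.470

2.470


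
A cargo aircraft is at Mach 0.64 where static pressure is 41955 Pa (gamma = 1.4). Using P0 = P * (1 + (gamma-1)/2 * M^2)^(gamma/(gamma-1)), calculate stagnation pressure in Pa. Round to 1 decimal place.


Step 1: (gamma-1)/2 * M^2 = 0.2 * 0.4096 = 0.08192
Step 2: 1 + 0.08192 = 1.08192
Step 3: Exponent gamma/(gamma-1) = 3.5
Step 4: P0 = 41955 * 1.08192^3.5 = 55267.1 Pa

55267.1


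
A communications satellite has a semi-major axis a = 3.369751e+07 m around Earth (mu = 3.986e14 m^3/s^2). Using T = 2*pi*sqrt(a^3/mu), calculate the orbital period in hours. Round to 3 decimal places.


Step 1: a^3 / mu = 3.826427e+22 / 3.986e14 = 9.599666e+07
Step 2: sqrt(9.599666e+07) = 9797.7887 s
Step 3: T = 2*pi * 9797.7887 = 61561.32 s
Step 4: T in hours = 61561.32 / 3600 = 17.100 hours

17.100


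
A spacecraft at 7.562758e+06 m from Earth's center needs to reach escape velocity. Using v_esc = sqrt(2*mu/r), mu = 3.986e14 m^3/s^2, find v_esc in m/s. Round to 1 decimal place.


Step 1: 2*mu/r = 2 * 3.986e14 / 7.562758e+06 = 105411279.8532
Step 2: v_esc = sqrt(105411279.8532) = 10267.0 m/s

10267.0


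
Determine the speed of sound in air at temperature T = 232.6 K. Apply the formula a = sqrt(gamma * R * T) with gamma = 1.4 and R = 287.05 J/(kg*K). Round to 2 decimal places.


Step 1: gamma * R * T = 1.4 * 287.05 * 232.6 = 93474.962
Step 2: a = sqrt(93474.962) = 305.74 m/s

305.74


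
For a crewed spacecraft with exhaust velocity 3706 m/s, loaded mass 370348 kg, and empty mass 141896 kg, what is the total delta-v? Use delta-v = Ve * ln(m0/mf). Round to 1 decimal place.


Step 1: Mass ratio m0/mf = 370348 / 141896 = 2.609996
Step 2: ln(2.609996) = 0.959349
Step 3: delta-v = 3706 * 0.959349 = 3555.3 m/s

3555.3


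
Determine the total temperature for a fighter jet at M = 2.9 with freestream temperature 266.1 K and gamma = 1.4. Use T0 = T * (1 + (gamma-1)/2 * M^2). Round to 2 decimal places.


Step 1: (gamma-1)/2 = 0.2
Step 2: M^2 = 8.41
Step 3: 1 + 0.2 * 8.41 = 2.682
Step 4: T0 = 266.1 * 2.682 = 713.68 K

713.68


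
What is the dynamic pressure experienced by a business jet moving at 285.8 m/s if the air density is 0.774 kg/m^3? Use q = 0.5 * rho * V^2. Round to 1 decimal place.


Step 1: V^2 = 285.8^2 = 81681.64
Step 2: q = 0.5 * 0.774 * 81681.64
Step 3: q = 31610.8 Pa

31610.8


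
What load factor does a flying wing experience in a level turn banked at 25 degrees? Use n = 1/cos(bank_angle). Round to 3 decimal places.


Step 1: Convert 25 degrees to radians = 0.436332
Step 2: cos(25 deg) = 0.906308
Step 3: n = 1 / 0.906308 = 1.103

1.103


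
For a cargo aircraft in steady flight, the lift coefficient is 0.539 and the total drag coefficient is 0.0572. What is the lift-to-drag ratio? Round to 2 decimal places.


Step 1: L/D = CL / CD = 0.539 / 0.0572
Step 2: L/D = 9.42

9.42


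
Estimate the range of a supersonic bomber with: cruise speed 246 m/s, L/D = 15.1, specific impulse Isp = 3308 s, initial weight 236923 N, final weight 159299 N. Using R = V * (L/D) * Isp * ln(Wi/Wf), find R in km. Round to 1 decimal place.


Step 1: Coefficient = V * (L/D) * Isp = 246 * 15.1 * 3308 = 12287896.8 m
Step 2: Wi/Wf = 236923 / 159299 = 1.487285
Step 3: ln(1.487285) = 0.396952
Step 4: R = 12287896.8 * 0.396952 = 4877708.3 m = 4877.7 km

4877.7


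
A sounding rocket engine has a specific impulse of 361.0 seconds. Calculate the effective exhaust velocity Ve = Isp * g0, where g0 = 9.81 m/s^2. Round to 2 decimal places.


Step 1: Ve = Isp * g0 = 361.0 * 9.81
Step 2: Ve = 3541.41 m/s

3541.41


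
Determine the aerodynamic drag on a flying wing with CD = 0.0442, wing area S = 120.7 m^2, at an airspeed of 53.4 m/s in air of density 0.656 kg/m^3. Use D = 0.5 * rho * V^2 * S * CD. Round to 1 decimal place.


Step 1: Dynamic pressure q = 0.5 * 0.656 * 53.4^2 = 935.3117 Pa
Step 2: Drag D = q * S * CD = 935.3117 * 120.7 * 0.0442
Step 3: D = 4989.8 N

4989.8


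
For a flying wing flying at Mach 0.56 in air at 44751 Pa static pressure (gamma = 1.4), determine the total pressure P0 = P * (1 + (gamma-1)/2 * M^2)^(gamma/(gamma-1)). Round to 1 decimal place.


Step 1: (gamma-1)/2 * M^2 = 0.2 * 0.3136 = 0.06272
Step 2: 1 + 0.06272 = 1.06272
Step 3: Exponent gamma/(gamma-1) = 3.5
Step 4: P0 = 44751 * 1.06272^3.5 = 55369.3 Pa

55369.3


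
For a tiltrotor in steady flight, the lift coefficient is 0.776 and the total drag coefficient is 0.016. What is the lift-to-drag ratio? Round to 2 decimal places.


Step 1: L/D = CL / CD = 0.776 / 0.016
Step 2: L/D = 48.50

48.50


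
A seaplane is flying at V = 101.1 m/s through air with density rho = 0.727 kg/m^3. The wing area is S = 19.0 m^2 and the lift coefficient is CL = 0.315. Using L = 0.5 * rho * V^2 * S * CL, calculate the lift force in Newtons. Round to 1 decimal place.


Step 1: Calculate dynamic pressure q = 0.5 * 0.727 * 101.1^2 = 0.5 * 0.727 * 10221.21 = 3715.4098 Pa
Step 2: Multiply by wing area and lift coefficient: L = 3715.4098 * 19.0 * 0.315
Step 3: L = 70592.7869 * 0.315 = 22236.7 N

22236.7


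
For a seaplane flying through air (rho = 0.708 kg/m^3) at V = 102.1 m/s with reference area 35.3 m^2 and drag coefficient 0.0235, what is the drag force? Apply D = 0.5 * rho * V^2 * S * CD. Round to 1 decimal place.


Step 1: Dynamic pressure q = 0.5 * 0.708 * 102.1^2 = 3690.2411 Pa
Step 2: Drag D = q * S * CD = 3690.2411 * 35.3 * 0.0235
Step 3: D = 3061.2 N

3061.2


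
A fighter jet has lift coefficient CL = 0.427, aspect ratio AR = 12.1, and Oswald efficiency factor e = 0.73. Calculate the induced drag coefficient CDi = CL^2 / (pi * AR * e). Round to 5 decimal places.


Step 1: CL^2 = 0.427^2 = 0.182329
Step 2: pi * AR * e = 3.14159 * 12.1 * 0.73 = 27.749688
Step 3: CDi = 0.182329 / 27.749688 = 0.00657

0.00657


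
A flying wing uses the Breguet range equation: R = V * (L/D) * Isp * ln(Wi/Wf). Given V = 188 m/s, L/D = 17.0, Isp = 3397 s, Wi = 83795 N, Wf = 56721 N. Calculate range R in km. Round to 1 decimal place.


Step 1: Coefficient = V * (L/D) * Isp = 188 * 17.0 * 3397 = 10856812.0 m
Step 2: Wi/Wf = 83795 / 56721 = 1.477319
Step 3: ln(1.477319) = 0.390229
Step 4: R = 10856812.0 * 0.390229 = 4236641.0 m = 4236.6 km

4236.6


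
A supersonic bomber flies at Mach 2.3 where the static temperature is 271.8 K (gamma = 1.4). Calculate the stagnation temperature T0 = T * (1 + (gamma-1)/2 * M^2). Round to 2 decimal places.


Step 1: (gamma-1)/2 = 0.2
Step 2: M^2 = 5.29
Step 3: 1 + 0.2 * 5.29 = 2.058
Step 4: T0 = 271.8 * 2.058 = 559.36 K

559.36


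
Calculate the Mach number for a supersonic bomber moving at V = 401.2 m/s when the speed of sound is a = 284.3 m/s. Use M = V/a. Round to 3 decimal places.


Step 1: M = V / a = 401.2 / 284.3
Step 2: M = 1.411

1.411


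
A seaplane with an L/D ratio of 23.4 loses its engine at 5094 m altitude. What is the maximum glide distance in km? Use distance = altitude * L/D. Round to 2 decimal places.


Step 1: Glide distance = altitude * L/D = 5094 * 23.4 = 119199.6 m
Step 2: Convert to km: 119199.6 / 1000 = 119.20 km

119.20


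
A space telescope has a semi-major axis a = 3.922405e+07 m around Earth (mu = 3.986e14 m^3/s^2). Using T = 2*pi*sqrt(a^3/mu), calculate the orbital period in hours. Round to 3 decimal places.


Step 1: a^3 / mu = 6.034722e+22 / 3.986e14 = 1.513980e+08
Step 2: sqrt(1.513980e+08) = 12304.3876 s
Step 3: T = 2*pi * 12304.3876 = 77310.75 s
Step 4: T in hours = 77310.75 / 3600 = 21.475 hours

21.475


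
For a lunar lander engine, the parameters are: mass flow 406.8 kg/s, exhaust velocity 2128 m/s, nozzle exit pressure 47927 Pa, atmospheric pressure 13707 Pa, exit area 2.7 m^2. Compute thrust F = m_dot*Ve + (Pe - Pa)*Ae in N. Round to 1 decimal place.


Step 1: Momentum thrust = m_dot * Ve = 406.8 * 2128 = 865670.4 N
Step 2: Pressure thrust = (Pe - Pa) * Ae = (47927 - 13707) * 2.7 = 92394.0 N
Step 3: Total thrust F = 865670.4 + 92394.0 = 958064.4 N

958064.4


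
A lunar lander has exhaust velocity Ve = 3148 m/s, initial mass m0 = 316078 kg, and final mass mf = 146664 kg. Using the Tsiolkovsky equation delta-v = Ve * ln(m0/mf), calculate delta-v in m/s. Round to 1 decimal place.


Step 1: Mass ratio m0/mf = 316078 / 146664 = 2.155116
Step 2: ln(2.155116) = 0.767845
Step 3: delta-v = 3148 * 0.767845 = 2417.2 m/s

2417.2


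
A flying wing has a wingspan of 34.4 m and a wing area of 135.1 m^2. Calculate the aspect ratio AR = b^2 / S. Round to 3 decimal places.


Step 1: b^2 = 34.4^2 = 1183.36
Step 2: AR = 1183.36 / 135.1 = 8.759

8.759


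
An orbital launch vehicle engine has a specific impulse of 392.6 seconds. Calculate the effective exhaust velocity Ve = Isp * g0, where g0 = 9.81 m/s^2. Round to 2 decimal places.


Step 1: Ve = Isp * g0 = 392.6 * 9.81
Step 2: Ve = 3851.41 m/s

3851.41


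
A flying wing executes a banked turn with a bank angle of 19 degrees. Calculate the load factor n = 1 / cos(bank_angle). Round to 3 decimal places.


Step 1: Convert 19 degrees to radians = 0.331613
Step 2: cos(19 deg) = 0.945519
Step 3: n = 1 / 0.945519 = 1.058

1.058


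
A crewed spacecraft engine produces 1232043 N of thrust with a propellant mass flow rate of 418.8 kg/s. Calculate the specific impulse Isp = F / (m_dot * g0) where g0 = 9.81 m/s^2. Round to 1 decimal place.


Step 1: m_dot * g0 = 418.8 * 9.81 = 4108.43
Step 2: Isp = 1232043 / 4108.43 = 299.9 s

299.9


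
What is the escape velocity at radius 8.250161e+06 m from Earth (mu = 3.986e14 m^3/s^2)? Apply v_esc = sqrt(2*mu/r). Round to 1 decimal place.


Step 1: 2*mu/r = 2 * 3.986e14 / 8.250161e+06 = 96628417.3121
Step 2: v_esc = sqrt(96628417.3121) = 9830.0 m/s

9830.0


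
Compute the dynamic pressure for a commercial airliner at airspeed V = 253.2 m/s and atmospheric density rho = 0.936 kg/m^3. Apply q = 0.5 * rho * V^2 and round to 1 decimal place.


Step 1: V^2 = 253.2^2 = 64110.24
Step 2: q = 0.5 * 0.936 * 64110.24
Step 3: q = 30003.6 Pa

30003.6


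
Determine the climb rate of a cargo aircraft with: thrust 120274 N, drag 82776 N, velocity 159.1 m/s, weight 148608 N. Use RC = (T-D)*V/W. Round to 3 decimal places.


Step 1: Excess thrust = T - D = 120274 - 82776 = 37498 N
Step 2: Excess power = 37498 * 159.1 = 5965931.8 W
Step 3: RC = 5965931.8 / 148608 = 40.145 m/s

40.145


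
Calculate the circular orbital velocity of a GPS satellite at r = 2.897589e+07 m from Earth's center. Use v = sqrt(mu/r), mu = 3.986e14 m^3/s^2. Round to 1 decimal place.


Step 1: mu / r = 3.986e14 / 2.897589e+07 = 13756264.2597
Step 2: v = sqrt(13756264.2597) = 3708.9 m/s

3708.9


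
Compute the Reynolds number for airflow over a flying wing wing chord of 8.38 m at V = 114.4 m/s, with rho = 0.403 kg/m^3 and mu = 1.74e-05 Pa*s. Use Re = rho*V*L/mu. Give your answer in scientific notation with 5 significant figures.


Step 1: Numerator = rho * V * L = 0.403 * 114.4 * 8.38 = 386.344816
Step 2: Re = 386.344816 / 1.74e-05
Step 3: Re = 2.2204e+07

2.2204e+07


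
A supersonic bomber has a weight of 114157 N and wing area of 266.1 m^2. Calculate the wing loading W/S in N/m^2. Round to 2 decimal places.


Step 1: Wing loading = W / S = 114157 / 266.1
Step 2: Wing loading = 429.00 N/m^2

429.00


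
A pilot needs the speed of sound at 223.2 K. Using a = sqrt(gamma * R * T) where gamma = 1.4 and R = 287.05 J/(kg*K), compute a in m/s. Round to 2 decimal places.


Step 1: gamma * R * T = 1.4 * 287.05 * 223.2 = 89697.384
Step 2: a = sqrt(89697.384) = 299.50 m/s

299.50


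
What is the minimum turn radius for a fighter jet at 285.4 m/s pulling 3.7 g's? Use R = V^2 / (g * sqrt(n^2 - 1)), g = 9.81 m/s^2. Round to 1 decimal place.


Step 1: V^2 = 285.4^2 = 81453.16
Step 2: n^2 - 1 = 3.7^2 - 1 = 12.69
Step 3: sqrt(12.69) = 3.562303
Step 4: R = 81453.16 / (9.81 * 3.562303) = 2330.8 m

2330.8


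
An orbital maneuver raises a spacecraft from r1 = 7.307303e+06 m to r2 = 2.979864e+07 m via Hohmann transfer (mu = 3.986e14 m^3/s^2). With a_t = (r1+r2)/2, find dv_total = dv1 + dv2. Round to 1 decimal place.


Step 1: Transfer semi-major axis a_t = (7.307303e+06 + 2.979864e+07) / 2 = 1.855297e+07 m
Step 2: v1 (circular at r1) = sqrt(mu/r1) = 7385.67 m/s
Step 3: v_t1 = sqrt(mu*(2/r1 - 1/a_t)) = 9360.12 m/s
Step 4: dv1 = |9360.12 - 7385.67| = 1974.45 m/s
Step 5: v2 (circular at r2) = 3657.38 m/s, v_t2 = 2295.31 m/s
Step 6: dv2 = |3657.38 - 2295.31| = 1362.07 m/s
Step 7: Total delta-v = 1974.45 + 1362.07 = 3336.5 m/s

3336.5
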